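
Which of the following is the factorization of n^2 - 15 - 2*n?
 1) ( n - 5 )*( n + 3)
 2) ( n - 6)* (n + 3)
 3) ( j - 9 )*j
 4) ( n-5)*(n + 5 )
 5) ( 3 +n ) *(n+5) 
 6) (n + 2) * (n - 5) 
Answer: 1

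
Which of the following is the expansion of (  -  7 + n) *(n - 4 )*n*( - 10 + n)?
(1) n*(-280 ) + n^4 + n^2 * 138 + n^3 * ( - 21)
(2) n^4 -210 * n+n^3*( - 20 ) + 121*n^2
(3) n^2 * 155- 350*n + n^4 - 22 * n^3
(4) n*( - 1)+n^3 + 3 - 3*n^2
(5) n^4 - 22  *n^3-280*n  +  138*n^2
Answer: 1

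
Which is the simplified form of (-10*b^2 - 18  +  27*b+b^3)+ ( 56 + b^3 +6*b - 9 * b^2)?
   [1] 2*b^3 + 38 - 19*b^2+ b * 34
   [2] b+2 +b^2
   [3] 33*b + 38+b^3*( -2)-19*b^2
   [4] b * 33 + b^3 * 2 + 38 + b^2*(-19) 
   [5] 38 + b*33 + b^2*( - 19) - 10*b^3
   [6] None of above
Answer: 4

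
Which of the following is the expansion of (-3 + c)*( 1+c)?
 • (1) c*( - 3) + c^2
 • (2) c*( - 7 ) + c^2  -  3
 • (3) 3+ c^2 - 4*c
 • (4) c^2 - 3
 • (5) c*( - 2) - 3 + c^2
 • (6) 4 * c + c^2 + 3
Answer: 5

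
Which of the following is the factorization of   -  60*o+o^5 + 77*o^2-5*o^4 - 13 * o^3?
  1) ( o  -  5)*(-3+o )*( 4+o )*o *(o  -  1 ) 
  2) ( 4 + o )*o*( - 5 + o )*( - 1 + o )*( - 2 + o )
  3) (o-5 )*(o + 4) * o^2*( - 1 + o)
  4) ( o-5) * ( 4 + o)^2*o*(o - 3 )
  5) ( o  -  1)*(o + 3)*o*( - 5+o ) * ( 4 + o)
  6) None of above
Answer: 1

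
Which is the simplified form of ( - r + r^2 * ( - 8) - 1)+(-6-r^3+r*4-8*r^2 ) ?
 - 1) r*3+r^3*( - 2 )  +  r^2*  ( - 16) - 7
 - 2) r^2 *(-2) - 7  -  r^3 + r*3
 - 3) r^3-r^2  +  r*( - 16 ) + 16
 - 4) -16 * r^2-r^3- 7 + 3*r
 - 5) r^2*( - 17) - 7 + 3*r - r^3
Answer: 4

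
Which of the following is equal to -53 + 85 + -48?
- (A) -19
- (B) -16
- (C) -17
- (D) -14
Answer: B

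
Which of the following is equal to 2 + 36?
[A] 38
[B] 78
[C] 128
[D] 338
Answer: A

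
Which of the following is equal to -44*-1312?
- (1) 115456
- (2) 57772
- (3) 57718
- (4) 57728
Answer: 4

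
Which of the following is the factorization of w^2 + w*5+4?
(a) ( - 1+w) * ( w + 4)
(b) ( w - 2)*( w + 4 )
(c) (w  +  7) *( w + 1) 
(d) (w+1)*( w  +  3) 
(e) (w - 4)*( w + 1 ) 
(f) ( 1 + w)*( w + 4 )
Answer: f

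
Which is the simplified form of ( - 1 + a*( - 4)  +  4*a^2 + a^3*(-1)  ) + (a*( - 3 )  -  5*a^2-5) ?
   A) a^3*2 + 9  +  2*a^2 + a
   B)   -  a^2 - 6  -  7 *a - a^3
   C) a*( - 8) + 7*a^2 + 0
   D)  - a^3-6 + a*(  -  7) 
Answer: B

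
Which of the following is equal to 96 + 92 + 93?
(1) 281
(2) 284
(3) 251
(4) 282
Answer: 1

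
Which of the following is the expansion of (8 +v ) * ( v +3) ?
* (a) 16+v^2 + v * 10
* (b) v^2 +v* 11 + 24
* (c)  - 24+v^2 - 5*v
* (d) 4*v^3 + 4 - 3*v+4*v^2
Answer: b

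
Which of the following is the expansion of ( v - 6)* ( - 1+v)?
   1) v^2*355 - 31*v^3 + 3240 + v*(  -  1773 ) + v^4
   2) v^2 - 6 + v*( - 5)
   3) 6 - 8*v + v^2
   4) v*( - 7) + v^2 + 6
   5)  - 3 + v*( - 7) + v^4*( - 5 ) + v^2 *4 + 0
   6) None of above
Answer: 4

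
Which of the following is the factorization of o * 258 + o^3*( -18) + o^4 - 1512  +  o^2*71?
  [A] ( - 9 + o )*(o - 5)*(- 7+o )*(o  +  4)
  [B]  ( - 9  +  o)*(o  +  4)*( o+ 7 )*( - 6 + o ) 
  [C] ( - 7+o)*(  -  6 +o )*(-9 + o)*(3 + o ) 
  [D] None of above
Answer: D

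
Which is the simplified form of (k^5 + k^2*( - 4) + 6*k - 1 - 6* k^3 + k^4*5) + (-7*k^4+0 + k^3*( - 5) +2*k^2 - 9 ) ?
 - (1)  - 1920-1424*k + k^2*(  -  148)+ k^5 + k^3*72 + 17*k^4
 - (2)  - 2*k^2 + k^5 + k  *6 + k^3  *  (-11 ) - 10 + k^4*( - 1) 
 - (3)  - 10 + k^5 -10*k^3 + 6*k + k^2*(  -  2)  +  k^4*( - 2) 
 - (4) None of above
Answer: 4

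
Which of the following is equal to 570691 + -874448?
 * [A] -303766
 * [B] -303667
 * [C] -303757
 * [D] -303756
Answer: C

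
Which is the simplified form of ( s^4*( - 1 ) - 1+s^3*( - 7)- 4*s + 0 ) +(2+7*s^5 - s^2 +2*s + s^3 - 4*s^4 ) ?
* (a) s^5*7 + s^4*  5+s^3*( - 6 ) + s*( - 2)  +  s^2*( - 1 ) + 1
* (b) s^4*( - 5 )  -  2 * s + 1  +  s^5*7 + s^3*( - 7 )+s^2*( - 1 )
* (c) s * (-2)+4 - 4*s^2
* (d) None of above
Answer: d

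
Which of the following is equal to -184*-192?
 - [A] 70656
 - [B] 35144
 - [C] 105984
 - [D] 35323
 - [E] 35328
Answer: E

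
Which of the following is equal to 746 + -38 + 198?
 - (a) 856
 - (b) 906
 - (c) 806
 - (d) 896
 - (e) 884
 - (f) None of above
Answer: b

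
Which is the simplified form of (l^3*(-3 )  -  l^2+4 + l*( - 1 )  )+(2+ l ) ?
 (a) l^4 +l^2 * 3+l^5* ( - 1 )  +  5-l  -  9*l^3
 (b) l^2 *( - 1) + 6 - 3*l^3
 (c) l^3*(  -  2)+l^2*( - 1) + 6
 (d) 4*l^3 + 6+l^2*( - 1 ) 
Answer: b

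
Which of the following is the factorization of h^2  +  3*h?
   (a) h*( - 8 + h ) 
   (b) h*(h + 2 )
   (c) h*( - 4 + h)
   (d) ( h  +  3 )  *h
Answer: d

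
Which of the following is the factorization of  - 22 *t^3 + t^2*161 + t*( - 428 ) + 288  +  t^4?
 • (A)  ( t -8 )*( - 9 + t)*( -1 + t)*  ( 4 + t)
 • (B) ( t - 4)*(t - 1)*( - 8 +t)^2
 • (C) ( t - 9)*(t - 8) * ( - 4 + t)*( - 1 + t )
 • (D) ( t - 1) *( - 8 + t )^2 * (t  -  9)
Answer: C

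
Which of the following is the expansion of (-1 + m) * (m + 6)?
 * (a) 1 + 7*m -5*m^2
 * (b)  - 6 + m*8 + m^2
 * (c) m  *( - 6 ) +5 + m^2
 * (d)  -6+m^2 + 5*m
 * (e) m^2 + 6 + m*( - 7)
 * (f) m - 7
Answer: d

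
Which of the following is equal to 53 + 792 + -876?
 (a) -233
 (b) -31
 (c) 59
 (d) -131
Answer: b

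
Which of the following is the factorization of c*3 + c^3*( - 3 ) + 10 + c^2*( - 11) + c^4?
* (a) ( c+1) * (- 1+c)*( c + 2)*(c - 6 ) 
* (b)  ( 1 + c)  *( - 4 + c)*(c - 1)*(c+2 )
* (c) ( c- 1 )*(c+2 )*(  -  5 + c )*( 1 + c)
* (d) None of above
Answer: c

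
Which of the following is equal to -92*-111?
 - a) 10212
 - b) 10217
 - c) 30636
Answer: a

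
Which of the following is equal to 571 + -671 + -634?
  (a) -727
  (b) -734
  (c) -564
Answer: b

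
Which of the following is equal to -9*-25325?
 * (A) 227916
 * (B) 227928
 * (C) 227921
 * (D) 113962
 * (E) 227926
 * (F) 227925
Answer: F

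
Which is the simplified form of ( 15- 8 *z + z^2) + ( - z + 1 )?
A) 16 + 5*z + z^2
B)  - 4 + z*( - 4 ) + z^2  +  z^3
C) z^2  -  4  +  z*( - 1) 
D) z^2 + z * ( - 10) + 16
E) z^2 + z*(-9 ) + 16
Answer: E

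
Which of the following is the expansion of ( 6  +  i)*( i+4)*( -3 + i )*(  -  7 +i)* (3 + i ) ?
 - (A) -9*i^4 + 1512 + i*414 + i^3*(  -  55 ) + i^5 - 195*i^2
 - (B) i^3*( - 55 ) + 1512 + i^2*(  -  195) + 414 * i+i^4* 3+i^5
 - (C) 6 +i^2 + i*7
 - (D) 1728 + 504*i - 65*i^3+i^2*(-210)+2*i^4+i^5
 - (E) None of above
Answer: B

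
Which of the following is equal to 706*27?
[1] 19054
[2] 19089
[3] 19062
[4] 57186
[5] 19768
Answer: 3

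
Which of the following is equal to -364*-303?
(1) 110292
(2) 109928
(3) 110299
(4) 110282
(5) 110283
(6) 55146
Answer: 1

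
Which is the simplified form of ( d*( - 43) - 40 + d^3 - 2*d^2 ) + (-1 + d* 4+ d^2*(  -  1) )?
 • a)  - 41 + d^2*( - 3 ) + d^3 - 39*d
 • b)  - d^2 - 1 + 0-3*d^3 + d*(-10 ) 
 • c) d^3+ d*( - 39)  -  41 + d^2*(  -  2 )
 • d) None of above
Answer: a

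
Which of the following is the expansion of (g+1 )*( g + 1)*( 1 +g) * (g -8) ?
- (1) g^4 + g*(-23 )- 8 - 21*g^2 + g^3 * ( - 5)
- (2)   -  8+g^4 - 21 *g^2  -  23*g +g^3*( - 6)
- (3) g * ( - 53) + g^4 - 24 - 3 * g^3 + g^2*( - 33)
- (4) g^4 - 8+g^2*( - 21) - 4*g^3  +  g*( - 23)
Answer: 1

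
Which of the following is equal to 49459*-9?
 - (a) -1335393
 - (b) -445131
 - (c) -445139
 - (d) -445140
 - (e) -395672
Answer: b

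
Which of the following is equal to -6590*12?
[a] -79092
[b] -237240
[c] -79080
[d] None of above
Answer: c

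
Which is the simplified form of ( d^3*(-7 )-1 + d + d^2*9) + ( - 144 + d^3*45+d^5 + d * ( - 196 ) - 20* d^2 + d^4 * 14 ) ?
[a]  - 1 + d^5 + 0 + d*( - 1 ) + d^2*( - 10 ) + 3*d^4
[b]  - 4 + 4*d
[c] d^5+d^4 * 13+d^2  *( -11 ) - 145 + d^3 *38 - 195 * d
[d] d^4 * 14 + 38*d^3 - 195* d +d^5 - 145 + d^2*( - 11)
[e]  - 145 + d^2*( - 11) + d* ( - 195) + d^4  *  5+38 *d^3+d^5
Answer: d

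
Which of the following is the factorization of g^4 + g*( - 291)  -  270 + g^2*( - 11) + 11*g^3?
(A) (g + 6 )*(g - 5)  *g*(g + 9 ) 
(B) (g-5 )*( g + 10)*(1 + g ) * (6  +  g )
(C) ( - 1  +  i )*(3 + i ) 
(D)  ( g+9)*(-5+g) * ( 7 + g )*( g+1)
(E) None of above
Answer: E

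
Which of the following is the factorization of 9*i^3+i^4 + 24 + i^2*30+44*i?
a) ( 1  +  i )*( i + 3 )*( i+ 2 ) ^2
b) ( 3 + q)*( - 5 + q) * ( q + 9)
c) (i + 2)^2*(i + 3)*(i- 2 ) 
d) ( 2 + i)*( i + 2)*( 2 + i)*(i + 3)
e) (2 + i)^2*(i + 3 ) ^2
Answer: d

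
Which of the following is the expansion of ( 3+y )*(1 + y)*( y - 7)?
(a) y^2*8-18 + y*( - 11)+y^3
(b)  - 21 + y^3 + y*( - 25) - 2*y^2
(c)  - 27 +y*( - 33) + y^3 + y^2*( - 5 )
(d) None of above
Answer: d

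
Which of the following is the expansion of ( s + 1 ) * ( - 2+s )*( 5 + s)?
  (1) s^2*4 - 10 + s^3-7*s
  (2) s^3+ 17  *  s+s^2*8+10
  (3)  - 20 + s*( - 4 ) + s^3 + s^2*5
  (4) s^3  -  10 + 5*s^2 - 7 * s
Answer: 1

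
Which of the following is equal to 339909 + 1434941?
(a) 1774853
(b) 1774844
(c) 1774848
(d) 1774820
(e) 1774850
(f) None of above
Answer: e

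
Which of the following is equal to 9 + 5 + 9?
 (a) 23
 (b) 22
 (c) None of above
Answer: a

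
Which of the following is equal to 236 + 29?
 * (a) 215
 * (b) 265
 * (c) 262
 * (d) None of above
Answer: b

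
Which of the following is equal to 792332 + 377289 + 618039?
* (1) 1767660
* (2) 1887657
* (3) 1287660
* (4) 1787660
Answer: 4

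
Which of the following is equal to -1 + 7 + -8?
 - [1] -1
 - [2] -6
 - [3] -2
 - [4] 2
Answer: 3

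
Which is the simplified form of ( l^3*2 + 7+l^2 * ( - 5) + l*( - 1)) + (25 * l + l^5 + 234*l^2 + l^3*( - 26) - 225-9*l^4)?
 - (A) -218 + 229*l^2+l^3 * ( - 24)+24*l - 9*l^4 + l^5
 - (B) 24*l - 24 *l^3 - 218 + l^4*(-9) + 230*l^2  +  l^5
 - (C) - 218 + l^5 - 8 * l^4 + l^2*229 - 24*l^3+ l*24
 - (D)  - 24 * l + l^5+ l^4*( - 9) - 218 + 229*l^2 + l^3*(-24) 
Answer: A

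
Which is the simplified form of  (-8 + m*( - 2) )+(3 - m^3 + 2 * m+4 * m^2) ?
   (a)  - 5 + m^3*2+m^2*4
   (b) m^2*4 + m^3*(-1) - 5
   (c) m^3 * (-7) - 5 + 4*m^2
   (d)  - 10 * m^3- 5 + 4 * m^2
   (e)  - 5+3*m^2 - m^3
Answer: b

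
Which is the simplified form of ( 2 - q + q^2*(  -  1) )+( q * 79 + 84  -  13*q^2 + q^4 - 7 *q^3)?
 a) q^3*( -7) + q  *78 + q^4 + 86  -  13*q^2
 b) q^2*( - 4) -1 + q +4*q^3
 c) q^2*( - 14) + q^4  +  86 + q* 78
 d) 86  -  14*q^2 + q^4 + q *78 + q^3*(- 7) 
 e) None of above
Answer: d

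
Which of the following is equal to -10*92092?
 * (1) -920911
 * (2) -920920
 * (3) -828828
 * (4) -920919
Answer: 2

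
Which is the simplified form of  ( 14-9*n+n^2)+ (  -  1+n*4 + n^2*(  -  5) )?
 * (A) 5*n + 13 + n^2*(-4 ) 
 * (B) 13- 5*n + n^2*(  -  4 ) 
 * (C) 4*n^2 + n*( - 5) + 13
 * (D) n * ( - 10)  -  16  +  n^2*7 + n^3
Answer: B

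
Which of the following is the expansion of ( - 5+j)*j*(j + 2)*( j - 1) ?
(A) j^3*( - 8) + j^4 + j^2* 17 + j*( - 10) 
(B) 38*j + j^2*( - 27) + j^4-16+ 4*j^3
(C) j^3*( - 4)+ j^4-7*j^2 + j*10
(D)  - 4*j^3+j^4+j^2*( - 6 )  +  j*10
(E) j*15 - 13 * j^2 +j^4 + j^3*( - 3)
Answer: C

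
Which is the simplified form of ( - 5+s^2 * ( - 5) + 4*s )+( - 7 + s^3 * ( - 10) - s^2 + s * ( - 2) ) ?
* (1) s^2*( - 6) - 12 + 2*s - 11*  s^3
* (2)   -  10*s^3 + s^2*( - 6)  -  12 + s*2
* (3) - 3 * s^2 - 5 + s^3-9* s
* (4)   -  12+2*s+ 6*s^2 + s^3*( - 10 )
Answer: 2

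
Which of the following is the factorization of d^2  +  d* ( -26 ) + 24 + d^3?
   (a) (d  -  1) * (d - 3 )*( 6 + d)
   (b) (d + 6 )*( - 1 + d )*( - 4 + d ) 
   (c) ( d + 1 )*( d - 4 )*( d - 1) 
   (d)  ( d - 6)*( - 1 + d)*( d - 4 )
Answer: b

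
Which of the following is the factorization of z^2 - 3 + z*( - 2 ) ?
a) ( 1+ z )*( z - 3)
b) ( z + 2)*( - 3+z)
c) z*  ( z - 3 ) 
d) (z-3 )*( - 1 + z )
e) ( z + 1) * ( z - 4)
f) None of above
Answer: a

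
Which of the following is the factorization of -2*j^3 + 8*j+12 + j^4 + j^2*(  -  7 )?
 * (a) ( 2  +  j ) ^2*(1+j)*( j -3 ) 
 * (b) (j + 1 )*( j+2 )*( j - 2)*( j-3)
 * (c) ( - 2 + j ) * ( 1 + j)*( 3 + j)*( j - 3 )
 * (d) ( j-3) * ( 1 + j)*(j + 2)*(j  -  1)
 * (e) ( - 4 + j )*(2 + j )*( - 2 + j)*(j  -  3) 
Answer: b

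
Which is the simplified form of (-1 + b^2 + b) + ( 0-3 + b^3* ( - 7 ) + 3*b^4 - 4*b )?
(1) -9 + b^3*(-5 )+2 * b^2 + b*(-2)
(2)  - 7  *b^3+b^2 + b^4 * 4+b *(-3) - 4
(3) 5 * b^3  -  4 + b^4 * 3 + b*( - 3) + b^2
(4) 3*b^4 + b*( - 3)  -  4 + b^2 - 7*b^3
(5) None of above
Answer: 4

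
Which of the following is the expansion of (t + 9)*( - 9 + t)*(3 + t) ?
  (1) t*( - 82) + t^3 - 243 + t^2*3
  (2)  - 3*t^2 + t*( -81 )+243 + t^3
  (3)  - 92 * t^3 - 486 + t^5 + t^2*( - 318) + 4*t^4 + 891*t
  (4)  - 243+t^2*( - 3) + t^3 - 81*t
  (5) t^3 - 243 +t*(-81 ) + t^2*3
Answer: 5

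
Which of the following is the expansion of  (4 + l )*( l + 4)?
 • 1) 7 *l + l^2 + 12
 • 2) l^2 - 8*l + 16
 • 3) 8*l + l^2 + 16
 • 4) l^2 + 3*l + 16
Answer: 3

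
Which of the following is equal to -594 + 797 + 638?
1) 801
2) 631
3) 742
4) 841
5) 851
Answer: 4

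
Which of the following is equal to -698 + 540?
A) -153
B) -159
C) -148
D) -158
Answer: D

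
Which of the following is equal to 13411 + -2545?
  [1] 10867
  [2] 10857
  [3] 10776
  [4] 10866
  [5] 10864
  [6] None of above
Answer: 4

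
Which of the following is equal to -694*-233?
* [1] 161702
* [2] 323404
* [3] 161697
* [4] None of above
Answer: 1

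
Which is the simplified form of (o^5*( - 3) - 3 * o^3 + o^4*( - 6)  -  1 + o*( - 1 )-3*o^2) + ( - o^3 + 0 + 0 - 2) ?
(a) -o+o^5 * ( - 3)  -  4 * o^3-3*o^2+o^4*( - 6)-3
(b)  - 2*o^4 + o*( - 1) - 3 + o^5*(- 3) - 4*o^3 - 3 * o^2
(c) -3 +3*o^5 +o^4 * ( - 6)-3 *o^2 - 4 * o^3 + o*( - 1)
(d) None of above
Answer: a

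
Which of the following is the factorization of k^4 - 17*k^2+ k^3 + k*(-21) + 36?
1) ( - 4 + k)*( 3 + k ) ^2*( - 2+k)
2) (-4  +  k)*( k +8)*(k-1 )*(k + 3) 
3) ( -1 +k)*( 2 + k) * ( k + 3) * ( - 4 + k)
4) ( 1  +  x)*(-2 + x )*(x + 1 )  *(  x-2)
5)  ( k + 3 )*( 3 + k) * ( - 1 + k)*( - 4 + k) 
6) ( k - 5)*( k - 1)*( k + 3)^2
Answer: 5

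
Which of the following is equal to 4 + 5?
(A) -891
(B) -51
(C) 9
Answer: C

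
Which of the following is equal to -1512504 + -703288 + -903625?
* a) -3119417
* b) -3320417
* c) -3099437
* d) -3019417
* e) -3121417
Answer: a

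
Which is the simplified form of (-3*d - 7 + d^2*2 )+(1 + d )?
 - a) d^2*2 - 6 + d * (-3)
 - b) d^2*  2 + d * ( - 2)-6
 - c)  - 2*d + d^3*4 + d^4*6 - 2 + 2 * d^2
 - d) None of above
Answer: b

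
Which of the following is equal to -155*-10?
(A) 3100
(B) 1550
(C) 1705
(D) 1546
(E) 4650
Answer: B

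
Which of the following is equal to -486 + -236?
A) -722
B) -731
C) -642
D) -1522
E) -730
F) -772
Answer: A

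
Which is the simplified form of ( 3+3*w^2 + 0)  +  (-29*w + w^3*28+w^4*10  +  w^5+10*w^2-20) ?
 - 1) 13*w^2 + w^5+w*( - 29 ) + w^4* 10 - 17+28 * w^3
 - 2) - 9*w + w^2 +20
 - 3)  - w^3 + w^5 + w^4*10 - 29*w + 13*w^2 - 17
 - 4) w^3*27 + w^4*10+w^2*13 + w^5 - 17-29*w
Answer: 1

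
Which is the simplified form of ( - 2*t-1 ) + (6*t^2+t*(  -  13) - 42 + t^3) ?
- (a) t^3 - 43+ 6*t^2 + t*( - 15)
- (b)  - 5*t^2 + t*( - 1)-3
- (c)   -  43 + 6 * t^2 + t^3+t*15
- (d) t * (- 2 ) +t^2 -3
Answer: a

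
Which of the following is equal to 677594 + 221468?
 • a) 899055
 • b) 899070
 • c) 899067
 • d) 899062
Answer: d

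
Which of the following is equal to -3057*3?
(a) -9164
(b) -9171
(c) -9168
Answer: b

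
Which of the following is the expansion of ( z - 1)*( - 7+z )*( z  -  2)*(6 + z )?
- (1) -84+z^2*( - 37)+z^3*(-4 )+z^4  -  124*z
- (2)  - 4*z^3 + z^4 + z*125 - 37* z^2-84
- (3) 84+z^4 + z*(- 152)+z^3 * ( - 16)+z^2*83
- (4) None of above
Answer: 4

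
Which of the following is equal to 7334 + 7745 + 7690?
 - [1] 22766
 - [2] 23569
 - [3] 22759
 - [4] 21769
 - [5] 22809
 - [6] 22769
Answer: 6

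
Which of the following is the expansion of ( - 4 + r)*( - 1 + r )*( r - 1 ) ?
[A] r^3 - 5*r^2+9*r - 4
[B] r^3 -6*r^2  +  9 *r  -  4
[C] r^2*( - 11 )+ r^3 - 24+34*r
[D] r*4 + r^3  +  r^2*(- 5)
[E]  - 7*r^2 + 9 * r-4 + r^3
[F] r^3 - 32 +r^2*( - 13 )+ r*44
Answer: B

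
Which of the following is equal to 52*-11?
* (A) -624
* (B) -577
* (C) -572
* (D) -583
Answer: C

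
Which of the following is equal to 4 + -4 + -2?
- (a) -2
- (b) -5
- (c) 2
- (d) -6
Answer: a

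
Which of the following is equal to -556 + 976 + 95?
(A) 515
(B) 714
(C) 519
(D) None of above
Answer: A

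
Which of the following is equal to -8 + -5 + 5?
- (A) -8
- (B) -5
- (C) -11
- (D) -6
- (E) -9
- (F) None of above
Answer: A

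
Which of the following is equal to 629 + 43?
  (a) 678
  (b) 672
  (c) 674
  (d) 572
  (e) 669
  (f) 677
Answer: b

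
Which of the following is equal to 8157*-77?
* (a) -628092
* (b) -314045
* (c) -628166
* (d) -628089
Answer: d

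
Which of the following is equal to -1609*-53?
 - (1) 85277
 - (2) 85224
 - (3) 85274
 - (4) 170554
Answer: 1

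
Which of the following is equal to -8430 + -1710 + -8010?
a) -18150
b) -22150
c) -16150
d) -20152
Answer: a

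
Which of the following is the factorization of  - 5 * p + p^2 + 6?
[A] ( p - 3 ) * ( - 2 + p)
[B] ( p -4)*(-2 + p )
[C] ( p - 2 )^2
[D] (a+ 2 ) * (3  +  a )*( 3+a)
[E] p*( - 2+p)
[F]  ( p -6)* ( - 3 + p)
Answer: A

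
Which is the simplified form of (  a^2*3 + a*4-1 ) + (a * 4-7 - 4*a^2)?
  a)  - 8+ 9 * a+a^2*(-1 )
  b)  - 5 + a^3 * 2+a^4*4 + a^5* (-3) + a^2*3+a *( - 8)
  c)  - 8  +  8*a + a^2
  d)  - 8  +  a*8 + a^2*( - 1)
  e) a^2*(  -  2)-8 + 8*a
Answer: d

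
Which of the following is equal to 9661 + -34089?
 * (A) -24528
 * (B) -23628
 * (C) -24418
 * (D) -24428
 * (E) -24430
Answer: D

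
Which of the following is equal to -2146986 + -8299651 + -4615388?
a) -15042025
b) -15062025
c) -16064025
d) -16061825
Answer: b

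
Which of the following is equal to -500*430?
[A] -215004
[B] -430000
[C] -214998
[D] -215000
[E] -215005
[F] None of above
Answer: D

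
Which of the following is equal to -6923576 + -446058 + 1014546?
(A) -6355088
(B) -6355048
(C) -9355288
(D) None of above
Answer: A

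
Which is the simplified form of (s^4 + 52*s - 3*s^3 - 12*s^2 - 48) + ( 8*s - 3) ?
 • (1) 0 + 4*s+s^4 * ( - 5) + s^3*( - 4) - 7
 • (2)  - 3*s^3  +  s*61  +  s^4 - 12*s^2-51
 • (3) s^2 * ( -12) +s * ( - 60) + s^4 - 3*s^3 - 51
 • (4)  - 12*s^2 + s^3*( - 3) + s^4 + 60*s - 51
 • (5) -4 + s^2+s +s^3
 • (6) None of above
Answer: 4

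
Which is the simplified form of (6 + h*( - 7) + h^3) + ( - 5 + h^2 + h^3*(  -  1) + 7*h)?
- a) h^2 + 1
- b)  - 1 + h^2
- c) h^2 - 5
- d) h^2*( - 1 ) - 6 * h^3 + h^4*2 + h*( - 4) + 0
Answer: a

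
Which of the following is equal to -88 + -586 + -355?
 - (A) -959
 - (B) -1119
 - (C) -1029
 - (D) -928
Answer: C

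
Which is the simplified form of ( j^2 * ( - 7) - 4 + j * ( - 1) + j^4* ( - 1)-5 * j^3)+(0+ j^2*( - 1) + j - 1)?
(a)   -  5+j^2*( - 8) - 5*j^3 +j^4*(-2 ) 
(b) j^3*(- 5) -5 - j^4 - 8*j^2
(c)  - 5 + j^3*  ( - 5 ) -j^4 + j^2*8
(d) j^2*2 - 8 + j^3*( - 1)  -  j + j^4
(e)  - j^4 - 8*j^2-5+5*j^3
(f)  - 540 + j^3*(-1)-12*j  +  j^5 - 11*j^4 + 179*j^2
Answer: b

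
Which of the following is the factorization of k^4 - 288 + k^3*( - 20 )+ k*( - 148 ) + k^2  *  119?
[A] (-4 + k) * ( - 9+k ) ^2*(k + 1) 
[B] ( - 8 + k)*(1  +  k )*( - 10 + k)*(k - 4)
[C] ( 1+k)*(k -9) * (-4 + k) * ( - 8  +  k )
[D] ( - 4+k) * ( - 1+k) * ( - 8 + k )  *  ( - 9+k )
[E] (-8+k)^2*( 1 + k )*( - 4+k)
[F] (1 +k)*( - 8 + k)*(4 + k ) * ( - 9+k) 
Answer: C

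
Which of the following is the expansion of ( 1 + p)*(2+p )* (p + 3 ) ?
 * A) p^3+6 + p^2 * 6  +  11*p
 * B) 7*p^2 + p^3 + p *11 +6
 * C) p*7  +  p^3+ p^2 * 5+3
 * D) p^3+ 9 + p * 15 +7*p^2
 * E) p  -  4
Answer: A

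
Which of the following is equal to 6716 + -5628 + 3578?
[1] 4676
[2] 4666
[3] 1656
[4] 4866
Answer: 2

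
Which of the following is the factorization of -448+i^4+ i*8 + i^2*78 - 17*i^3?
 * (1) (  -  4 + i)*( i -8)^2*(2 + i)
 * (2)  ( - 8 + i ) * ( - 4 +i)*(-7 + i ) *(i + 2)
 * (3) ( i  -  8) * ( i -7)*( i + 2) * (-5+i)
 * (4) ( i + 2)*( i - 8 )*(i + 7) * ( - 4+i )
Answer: 2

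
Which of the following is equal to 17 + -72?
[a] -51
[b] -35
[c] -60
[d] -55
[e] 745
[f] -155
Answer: d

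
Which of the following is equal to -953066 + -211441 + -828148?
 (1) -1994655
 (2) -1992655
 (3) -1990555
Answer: 2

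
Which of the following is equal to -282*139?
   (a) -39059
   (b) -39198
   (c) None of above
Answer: b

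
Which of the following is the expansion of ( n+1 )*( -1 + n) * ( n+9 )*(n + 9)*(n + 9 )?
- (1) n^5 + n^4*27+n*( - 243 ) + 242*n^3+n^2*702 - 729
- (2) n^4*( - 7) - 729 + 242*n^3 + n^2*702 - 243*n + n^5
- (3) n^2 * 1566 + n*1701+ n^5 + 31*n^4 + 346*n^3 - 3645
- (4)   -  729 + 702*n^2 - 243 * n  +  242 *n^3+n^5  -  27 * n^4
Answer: 1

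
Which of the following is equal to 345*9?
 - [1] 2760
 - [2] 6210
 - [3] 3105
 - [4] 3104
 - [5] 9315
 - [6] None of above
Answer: 3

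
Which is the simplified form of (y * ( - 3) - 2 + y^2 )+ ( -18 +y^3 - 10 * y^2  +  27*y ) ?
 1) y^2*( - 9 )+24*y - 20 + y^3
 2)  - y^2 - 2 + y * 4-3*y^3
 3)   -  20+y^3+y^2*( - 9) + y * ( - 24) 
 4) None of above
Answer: 1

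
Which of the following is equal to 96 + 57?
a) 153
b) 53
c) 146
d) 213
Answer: a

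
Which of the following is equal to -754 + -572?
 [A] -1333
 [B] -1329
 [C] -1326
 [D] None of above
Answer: C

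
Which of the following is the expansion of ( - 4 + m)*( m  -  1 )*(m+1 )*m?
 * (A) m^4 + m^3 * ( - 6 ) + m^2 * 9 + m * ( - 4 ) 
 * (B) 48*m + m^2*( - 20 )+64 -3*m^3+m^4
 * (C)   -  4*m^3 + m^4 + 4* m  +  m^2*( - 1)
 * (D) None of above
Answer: C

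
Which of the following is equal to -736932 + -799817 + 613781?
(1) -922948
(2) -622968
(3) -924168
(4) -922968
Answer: 4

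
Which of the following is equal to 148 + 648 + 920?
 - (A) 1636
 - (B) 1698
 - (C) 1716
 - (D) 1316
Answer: C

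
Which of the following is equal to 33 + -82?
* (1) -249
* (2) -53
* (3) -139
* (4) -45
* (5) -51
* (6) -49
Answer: 6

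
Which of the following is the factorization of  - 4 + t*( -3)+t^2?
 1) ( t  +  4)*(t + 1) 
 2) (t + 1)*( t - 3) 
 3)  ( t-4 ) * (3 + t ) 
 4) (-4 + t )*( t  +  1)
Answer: 4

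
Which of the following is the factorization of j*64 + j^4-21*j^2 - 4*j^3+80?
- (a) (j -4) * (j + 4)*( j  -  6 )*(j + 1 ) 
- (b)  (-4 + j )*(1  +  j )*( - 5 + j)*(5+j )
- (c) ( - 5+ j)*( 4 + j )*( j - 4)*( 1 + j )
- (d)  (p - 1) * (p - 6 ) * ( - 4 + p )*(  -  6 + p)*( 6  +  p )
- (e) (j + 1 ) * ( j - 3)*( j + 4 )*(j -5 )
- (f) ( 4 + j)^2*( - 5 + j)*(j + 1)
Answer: c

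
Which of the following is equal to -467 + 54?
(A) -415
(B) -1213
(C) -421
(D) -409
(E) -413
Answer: E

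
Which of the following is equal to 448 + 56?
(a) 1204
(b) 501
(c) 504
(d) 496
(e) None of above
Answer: c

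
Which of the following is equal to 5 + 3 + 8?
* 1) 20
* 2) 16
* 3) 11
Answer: 2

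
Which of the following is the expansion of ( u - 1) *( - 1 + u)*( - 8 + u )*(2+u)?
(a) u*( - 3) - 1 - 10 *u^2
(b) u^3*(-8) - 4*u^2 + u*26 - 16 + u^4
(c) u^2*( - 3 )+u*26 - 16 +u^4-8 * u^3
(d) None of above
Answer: c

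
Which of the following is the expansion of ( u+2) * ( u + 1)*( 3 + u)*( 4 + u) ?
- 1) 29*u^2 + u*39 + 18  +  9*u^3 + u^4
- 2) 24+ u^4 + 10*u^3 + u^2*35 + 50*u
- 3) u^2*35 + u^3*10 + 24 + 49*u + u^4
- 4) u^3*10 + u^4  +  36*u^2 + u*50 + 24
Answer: 2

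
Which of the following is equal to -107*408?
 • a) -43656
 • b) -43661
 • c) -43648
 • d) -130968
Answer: a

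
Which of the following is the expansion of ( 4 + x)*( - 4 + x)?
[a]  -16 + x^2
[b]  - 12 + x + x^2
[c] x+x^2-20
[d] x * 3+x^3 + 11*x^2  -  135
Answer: a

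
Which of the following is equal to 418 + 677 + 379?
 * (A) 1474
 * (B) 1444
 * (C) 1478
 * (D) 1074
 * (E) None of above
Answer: A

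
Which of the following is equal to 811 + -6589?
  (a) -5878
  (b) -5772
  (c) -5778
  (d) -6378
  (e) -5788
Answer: c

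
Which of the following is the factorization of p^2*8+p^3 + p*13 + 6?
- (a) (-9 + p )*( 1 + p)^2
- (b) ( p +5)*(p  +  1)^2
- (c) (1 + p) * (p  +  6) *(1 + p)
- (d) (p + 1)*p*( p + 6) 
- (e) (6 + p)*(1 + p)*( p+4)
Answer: c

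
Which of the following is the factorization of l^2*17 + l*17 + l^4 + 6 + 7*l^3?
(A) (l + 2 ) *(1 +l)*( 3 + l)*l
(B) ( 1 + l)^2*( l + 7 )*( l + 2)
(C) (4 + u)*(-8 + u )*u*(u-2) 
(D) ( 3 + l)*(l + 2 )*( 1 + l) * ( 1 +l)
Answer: D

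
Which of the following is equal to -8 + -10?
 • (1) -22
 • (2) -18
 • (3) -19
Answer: 2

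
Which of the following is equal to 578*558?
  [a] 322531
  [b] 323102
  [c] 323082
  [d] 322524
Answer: d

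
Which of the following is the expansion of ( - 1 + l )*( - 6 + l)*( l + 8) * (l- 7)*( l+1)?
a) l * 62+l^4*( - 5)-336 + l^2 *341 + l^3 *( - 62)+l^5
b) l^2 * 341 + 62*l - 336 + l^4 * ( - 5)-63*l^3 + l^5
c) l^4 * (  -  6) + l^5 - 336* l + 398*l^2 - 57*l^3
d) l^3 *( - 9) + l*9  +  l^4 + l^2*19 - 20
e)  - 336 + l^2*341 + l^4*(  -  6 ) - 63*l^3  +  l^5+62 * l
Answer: b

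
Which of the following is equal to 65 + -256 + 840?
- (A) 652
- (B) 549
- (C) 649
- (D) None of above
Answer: C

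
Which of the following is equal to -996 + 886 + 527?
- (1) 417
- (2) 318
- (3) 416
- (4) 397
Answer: 1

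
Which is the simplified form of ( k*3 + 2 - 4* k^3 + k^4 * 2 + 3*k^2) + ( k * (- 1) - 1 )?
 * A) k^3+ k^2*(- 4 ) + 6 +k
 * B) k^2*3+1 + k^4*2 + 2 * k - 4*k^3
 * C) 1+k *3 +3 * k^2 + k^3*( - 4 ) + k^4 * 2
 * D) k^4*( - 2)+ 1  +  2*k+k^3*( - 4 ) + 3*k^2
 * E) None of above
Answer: B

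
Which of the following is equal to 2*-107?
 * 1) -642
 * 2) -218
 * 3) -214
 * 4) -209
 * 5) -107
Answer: 3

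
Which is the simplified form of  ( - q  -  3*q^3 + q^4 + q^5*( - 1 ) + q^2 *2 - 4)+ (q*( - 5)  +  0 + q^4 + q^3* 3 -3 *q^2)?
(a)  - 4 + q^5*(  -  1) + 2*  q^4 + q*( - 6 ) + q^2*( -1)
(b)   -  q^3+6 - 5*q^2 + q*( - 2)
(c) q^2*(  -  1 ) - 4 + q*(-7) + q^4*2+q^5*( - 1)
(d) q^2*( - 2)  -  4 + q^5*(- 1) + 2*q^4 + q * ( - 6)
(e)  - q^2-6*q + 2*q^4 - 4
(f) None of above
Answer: a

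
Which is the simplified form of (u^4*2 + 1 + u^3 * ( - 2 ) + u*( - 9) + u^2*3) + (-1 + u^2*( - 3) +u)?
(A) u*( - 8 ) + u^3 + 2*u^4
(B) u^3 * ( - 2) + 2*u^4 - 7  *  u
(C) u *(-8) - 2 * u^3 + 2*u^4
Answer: C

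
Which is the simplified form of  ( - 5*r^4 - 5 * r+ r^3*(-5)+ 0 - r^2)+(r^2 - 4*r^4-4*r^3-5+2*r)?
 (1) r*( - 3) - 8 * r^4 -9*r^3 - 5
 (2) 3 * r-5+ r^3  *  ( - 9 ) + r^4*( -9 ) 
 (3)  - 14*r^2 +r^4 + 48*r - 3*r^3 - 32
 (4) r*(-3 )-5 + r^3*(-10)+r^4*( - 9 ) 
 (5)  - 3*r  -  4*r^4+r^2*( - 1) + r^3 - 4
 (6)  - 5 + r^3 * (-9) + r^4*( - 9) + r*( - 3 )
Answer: 6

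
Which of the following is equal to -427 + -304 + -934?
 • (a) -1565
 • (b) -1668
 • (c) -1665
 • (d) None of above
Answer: c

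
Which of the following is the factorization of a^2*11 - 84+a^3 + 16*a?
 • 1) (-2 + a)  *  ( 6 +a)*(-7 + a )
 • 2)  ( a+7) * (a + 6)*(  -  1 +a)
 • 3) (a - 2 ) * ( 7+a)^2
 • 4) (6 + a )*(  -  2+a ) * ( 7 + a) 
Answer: 4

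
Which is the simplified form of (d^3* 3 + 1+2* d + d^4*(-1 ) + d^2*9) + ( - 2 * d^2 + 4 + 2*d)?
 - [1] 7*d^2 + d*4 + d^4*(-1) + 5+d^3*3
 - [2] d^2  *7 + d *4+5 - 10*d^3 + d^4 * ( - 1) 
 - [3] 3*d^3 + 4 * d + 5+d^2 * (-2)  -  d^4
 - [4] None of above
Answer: 1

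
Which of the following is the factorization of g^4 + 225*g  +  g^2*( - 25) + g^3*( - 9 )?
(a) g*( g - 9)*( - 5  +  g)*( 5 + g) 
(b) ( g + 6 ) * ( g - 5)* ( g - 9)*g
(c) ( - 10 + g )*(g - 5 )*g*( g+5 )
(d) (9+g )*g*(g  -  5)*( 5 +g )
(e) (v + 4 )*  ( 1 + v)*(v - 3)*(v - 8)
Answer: a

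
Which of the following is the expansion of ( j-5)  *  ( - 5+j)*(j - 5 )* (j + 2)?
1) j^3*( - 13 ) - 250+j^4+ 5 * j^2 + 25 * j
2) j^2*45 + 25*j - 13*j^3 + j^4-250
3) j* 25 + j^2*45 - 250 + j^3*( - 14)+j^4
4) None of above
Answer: 2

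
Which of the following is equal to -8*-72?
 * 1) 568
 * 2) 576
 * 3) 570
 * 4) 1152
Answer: 2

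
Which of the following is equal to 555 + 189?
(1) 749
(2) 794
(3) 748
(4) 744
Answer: 4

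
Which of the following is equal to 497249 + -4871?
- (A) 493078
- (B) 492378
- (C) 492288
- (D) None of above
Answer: B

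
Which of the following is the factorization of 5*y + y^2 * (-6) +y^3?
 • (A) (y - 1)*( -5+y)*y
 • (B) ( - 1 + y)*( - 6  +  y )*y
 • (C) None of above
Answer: A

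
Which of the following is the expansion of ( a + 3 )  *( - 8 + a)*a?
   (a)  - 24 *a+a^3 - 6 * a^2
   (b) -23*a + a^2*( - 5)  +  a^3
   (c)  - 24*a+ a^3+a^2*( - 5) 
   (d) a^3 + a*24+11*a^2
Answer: c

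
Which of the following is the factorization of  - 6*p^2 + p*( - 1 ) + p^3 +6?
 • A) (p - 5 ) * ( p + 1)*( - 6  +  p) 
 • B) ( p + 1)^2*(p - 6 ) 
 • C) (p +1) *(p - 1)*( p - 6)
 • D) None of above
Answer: C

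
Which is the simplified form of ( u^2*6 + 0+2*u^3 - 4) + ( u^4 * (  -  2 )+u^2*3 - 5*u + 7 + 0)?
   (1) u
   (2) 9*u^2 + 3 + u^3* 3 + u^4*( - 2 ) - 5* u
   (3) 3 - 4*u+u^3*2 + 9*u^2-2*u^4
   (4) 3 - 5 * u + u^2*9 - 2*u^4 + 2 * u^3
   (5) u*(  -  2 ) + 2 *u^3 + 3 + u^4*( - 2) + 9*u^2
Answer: 4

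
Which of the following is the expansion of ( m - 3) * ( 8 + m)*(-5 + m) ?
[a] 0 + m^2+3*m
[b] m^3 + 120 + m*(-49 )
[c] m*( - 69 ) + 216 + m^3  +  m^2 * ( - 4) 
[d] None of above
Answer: b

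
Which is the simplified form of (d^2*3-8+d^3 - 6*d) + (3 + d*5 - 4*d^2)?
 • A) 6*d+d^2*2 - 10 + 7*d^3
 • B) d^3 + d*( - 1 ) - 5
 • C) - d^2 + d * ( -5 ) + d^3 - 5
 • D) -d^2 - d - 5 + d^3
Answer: D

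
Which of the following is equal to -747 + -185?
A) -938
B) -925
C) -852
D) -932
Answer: D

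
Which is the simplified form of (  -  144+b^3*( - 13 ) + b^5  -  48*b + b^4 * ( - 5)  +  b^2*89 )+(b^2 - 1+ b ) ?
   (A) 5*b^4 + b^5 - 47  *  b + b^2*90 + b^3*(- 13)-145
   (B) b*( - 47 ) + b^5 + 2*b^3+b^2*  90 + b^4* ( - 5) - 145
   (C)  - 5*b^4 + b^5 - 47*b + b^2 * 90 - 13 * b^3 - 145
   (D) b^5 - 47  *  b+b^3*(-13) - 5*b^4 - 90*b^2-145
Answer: C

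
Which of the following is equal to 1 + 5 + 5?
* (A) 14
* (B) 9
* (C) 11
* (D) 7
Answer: C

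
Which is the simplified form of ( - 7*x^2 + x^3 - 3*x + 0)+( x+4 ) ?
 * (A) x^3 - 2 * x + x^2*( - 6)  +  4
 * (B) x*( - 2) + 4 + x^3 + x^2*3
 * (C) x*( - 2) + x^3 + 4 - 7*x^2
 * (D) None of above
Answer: C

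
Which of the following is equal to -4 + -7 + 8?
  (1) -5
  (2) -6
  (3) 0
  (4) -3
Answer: 4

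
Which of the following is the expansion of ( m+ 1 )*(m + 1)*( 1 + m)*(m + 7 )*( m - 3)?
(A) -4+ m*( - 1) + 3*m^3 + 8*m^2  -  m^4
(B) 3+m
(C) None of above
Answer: C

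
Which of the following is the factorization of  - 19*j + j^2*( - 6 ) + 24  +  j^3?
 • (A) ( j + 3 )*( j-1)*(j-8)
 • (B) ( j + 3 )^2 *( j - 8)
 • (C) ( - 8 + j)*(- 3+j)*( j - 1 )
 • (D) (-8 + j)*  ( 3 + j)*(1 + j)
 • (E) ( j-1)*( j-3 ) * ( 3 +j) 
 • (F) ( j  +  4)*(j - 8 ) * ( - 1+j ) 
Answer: A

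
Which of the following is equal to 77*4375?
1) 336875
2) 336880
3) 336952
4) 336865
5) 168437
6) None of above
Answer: 1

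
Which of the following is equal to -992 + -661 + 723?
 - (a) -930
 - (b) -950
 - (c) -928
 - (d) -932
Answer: a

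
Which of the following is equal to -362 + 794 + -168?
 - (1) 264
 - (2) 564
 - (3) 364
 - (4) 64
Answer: 1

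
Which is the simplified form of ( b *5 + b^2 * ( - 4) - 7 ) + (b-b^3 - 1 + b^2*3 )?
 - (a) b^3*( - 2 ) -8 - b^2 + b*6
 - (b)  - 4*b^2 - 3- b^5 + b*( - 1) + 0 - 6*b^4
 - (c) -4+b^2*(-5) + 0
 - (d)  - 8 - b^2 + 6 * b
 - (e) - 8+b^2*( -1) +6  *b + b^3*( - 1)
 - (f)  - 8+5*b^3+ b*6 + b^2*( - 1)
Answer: e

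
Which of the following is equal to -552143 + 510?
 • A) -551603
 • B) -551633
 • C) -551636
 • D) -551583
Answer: B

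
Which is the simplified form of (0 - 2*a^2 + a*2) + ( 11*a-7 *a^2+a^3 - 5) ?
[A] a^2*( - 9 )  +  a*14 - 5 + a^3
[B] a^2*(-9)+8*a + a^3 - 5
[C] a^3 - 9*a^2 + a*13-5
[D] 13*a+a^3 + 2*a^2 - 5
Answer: C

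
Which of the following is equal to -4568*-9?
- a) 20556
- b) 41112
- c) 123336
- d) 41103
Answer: b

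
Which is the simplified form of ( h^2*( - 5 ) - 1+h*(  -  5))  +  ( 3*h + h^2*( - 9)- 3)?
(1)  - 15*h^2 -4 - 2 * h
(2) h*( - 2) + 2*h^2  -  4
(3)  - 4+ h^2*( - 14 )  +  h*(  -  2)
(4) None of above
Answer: 3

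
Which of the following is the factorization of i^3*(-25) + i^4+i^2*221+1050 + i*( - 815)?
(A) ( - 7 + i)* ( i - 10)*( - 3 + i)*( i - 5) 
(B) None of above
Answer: A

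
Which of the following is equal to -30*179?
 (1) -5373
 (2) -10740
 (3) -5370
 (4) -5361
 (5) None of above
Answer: 3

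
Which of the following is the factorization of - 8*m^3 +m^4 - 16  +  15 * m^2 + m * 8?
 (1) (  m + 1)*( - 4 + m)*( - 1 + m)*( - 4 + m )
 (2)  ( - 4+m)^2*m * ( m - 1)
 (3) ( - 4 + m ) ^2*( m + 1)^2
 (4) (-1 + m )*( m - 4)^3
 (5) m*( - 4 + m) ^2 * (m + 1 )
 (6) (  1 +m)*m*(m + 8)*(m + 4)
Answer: 1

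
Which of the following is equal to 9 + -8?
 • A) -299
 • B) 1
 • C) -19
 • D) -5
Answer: B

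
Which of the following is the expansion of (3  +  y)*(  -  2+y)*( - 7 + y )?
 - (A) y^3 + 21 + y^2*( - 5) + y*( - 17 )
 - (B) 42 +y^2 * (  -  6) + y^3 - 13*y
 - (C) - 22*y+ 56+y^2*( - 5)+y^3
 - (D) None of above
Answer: B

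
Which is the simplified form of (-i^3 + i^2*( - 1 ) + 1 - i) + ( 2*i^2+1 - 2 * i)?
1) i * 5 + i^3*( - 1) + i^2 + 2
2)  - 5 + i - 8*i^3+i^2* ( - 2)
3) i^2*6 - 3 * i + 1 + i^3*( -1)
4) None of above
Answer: 4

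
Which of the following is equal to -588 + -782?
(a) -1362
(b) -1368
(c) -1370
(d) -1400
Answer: c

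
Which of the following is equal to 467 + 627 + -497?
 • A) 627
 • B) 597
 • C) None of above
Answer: B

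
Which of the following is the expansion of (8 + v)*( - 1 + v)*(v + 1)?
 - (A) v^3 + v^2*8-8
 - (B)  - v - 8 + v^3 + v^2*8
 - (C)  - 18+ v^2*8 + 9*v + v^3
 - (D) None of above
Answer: B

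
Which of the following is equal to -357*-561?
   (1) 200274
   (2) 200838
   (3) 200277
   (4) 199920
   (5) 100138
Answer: 3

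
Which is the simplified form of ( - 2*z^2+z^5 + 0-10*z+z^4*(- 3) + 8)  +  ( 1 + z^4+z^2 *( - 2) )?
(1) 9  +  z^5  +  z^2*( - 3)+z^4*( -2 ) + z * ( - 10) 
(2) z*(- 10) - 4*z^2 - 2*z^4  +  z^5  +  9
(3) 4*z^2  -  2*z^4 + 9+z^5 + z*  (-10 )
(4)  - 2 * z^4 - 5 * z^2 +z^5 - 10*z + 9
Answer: 2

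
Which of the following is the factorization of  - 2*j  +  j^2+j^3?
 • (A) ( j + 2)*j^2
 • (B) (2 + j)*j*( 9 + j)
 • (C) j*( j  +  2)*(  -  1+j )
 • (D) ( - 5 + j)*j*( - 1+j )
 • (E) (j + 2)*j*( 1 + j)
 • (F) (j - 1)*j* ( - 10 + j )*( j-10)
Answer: C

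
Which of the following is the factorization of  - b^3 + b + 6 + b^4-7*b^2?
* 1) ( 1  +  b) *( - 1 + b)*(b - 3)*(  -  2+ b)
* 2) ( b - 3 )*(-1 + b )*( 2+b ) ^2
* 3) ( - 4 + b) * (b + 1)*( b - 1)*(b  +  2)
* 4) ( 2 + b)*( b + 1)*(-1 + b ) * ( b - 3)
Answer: 4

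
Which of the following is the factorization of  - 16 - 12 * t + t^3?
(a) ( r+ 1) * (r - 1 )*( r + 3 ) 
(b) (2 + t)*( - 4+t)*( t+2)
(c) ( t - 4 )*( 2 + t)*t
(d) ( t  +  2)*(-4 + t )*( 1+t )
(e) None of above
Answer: b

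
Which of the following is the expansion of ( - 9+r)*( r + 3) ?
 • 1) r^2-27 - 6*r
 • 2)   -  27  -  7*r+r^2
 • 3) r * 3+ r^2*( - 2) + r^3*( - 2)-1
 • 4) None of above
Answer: 1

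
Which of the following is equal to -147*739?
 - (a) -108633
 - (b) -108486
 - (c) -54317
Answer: a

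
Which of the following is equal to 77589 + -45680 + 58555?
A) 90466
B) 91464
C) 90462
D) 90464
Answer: D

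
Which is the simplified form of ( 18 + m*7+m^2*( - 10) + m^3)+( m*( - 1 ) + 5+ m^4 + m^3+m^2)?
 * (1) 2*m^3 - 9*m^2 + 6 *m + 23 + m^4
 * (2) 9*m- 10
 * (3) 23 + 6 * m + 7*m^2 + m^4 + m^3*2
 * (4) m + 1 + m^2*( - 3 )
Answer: 1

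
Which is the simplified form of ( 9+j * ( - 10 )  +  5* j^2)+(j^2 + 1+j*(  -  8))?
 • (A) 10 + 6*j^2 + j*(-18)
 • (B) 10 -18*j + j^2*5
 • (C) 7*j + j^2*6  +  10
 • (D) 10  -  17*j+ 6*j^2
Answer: A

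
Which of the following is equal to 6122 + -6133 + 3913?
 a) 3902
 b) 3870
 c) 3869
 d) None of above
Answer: a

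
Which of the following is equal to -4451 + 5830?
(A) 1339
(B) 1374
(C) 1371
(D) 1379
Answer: D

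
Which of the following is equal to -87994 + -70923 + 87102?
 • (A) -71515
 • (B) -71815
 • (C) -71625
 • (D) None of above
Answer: B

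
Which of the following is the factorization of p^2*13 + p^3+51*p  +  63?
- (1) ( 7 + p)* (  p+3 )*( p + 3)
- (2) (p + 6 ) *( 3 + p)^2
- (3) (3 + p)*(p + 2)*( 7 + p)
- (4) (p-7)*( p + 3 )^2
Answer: 1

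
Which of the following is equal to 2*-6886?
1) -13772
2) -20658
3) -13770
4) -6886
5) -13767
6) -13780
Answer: 1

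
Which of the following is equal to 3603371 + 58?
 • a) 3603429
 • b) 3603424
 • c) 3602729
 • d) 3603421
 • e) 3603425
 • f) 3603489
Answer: a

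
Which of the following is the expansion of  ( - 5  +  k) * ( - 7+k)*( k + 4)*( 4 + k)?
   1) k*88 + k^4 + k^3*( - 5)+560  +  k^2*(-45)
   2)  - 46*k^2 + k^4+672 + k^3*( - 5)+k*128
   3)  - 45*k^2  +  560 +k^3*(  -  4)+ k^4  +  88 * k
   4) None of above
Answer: 3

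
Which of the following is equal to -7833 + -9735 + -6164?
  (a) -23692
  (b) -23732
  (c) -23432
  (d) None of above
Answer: b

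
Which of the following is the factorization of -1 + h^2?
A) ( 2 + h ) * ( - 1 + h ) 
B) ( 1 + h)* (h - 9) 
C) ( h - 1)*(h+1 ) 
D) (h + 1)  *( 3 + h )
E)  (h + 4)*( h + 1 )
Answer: C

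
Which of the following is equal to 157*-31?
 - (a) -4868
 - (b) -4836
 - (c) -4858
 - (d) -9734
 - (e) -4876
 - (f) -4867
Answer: f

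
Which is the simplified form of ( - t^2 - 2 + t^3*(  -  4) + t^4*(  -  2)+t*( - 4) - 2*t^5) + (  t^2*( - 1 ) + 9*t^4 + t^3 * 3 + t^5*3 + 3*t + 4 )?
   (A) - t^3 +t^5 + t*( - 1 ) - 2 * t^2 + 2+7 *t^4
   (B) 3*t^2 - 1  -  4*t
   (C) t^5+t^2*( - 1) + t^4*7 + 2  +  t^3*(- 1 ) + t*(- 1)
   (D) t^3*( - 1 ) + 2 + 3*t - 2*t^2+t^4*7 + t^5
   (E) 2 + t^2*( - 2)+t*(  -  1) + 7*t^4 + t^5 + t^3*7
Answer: A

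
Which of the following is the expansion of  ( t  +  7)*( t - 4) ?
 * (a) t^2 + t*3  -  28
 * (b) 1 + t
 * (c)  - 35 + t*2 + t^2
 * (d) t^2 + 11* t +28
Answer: a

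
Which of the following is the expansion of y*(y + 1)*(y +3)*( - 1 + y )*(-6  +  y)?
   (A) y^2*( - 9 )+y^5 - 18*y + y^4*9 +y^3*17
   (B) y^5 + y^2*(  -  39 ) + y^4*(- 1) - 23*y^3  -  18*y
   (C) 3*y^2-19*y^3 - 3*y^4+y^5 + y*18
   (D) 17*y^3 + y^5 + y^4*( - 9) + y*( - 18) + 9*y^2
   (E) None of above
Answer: C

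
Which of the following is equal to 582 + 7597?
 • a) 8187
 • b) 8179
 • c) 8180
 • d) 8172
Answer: b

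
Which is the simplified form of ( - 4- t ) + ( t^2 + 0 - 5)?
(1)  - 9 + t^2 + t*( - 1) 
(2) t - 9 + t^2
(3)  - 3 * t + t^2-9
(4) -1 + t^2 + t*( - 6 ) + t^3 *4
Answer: 1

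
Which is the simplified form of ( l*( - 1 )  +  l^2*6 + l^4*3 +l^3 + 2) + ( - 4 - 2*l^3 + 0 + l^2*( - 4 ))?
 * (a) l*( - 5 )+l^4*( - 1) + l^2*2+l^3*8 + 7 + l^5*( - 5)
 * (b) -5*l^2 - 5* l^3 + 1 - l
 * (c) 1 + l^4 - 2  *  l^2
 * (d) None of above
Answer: d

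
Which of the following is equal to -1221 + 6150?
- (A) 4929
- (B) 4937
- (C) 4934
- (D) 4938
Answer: A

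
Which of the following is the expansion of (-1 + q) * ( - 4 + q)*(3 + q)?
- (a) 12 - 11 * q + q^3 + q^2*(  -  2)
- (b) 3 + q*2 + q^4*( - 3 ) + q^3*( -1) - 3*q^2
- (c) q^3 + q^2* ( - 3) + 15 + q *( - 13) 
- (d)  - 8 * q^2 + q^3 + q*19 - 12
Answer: a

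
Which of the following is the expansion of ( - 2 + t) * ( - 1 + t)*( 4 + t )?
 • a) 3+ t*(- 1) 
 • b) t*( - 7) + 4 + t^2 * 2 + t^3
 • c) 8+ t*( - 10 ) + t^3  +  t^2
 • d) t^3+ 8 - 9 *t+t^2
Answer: c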